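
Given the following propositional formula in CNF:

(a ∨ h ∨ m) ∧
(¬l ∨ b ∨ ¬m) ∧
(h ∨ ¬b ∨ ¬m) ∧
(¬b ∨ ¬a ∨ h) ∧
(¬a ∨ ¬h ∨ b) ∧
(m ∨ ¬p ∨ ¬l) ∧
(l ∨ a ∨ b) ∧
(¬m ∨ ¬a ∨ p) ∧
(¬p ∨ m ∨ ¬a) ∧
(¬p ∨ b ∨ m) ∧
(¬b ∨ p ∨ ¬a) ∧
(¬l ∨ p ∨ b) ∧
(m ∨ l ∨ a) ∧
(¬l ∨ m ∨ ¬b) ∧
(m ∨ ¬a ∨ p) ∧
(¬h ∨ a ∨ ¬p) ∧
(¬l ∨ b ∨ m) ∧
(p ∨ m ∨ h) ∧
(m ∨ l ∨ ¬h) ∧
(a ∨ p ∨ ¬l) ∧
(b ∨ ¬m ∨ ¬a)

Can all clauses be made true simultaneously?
Yes

Yes, the formula is satisfiable.

One satisfying assignment is: p=False, h=True, b=True, a=False, l=False, m=True

Verification: With this assignment, all 21 clauses evaluate to true.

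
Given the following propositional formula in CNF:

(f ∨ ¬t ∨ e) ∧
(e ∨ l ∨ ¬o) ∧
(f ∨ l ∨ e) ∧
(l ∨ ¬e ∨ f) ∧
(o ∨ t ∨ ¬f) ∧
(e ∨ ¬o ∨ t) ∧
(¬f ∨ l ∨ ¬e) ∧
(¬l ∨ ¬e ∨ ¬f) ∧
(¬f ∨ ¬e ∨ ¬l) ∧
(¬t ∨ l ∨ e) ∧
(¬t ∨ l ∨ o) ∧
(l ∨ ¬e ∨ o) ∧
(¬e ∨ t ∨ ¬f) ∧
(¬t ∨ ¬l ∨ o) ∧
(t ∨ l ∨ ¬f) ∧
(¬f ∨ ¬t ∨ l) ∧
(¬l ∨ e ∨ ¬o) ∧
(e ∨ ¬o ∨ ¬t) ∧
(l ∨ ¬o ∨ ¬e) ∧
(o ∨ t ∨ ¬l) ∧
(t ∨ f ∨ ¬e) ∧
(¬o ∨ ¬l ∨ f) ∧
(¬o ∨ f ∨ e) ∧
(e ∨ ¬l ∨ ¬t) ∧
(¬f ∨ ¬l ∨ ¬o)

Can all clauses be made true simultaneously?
No

No, the formula is not satisfiable.

No assignment of truth values to the variables can make all 25 clauses true simultaneously.

The formula is UNSAT (unsatisfiable).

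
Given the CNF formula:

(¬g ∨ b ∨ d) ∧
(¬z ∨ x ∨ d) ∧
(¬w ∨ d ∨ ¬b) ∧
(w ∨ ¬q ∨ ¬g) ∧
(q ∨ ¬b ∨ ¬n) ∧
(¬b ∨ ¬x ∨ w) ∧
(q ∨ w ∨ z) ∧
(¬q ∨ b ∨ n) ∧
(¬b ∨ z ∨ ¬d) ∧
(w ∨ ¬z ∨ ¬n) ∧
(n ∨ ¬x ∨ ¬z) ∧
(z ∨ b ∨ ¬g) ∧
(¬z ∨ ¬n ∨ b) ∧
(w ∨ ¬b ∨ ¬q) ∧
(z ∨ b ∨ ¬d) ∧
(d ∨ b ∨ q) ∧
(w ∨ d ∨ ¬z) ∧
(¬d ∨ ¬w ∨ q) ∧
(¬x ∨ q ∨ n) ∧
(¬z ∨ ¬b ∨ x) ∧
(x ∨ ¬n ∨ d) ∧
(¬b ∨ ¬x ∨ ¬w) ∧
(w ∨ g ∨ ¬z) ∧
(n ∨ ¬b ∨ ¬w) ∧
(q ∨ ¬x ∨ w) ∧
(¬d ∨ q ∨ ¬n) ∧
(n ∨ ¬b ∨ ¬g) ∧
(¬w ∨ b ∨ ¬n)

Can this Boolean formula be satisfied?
Yes

Yes, the formula is satisfiable.

One satisfying assignment is: q=False, b=False, d=True, z=True, w=False, x=False, n=False, g=True

Verification: With this assignment, all 28 clauses evaluate to true.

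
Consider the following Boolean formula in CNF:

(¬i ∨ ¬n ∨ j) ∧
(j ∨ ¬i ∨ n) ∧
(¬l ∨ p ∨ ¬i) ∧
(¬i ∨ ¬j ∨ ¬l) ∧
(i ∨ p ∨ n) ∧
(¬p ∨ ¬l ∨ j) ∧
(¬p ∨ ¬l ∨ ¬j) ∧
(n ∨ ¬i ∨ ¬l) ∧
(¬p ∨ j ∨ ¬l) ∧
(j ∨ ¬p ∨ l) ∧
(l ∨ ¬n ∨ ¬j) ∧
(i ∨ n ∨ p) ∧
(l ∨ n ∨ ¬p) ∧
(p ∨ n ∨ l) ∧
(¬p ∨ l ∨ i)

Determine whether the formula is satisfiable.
Yes

Yes, the formula is satisfiable.

One satisfying assignment is: i=False, n=True, l=False, p=False, j=False

Verification: With this assignment, all 15 clauses evaluate to true.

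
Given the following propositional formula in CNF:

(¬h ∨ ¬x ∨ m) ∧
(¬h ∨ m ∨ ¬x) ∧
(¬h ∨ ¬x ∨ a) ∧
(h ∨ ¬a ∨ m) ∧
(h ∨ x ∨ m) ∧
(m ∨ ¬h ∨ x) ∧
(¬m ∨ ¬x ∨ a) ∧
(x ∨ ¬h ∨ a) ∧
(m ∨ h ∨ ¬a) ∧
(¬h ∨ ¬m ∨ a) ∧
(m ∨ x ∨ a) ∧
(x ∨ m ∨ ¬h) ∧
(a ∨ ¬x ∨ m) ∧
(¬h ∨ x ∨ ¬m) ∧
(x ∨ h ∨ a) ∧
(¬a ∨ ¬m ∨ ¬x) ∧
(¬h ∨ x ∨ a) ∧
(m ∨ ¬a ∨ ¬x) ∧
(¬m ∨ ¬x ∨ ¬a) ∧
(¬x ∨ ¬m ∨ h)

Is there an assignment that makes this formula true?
Yes

Yes, the formula is satisfiable.

One satisfying assignment is: h=False, x=False, a=True, m=True

Verification: With this assignment, all 20 clauses evaluate to true.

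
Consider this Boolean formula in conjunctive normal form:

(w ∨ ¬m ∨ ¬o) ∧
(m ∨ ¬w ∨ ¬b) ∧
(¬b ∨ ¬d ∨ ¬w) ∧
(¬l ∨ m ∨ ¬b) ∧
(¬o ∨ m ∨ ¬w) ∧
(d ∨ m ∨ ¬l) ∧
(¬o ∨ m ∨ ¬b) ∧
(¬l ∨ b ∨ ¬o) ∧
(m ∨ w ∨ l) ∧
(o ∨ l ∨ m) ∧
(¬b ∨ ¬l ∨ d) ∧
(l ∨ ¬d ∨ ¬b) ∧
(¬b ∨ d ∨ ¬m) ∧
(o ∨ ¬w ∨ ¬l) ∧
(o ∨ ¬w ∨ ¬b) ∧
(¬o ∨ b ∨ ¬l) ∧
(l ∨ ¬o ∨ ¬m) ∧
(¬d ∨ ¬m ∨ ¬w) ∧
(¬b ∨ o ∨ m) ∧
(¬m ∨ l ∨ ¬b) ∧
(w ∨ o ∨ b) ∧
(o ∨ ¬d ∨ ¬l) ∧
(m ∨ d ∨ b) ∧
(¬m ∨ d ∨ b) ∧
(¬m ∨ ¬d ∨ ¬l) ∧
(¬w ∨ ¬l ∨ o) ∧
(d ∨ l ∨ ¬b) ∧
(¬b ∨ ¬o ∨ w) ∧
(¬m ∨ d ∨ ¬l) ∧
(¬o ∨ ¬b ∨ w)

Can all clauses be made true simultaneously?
No

No, the formula is not satisfiable.

No assignment of truth values to the variables can make all 30 clauses true simultaneously.

The formula is UNSAT (unsatisfiable).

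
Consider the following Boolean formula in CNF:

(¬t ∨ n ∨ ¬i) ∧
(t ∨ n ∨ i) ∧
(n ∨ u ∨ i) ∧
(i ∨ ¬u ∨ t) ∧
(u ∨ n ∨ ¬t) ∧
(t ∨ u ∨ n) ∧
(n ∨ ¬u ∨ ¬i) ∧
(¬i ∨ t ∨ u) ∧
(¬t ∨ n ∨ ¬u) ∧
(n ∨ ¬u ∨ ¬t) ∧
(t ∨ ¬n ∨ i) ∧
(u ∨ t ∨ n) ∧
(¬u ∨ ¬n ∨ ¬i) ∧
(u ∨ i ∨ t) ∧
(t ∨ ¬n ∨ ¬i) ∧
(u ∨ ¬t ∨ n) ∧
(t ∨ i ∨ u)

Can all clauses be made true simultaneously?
Yes

Yes, the formula is satisfiable.

One satisfying assignment is: n=True, t=True, i=False, u=False

Verification: With this assignment, all 17 clauses evaluate to true.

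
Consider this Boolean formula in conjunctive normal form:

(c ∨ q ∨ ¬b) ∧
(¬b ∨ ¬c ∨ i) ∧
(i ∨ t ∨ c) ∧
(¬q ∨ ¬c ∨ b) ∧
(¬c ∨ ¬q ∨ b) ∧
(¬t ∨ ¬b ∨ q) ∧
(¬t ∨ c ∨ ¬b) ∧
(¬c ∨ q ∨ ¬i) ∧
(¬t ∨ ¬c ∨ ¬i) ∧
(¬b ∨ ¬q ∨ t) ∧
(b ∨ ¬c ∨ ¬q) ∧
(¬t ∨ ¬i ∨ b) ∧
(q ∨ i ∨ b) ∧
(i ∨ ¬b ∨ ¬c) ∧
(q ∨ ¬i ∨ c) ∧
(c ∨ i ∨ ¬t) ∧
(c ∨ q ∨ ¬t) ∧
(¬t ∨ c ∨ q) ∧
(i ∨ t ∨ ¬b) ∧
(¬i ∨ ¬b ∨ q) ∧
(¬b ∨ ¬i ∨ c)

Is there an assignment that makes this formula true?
Yes

Yes, the formula is satisfiable.

One satisfying assignment is: b=False, i=True, t=False, c=False, q=True

Verification: With this assignment, all 21 clauses evaluate to true.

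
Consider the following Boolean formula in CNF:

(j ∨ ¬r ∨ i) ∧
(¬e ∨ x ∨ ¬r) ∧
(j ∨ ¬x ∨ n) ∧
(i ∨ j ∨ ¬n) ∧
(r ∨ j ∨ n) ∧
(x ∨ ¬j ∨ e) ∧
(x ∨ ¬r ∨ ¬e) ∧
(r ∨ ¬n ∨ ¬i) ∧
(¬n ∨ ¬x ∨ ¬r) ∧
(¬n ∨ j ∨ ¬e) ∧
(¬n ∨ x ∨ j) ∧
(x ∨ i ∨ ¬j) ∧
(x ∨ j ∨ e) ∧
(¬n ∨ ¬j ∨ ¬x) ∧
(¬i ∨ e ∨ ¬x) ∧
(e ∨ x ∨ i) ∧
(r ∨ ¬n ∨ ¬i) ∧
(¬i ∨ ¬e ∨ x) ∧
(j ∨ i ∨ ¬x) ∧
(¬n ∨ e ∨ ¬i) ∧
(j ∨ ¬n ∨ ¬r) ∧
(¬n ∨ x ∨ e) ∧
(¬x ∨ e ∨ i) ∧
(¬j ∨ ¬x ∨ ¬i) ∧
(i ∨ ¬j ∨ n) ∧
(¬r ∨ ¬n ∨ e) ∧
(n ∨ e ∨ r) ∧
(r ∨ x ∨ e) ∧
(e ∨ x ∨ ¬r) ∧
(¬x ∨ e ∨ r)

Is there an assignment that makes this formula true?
No

No, the formula is not satisfiable.

No assignment of truth values to the variables can make all 30 clauses true simultaneously.

The formula is UNSAT (unsatisfiable).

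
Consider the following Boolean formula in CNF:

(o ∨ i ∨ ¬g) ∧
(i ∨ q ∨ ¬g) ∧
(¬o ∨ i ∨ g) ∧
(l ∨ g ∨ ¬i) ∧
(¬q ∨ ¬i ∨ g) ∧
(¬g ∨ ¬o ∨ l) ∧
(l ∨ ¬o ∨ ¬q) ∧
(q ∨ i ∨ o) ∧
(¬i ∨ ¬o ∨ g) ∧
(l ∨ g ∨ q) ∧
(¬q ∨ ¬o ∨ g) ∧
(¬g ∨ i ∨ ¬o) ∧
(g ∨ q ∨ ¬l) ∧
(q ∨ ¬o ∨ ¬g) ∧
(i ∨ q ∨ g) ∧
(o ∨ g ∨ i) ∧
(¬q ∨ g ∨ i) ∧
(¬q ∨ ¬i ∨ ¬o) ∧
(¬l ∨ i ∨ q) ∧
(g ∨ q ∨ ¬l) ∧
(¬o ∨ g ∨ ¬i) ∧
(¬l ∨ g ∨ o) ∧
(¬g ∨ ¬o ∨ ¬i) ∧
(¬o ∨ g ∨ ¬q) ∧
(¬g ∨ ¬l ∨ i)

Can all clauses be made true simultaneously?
Yes

Yes, the formula is satisfiable.

One satisfying assignment is: i=True, l=False, g=True, o=False, q=True

Verification: With this assignment, all 25 clauses evaluate to true.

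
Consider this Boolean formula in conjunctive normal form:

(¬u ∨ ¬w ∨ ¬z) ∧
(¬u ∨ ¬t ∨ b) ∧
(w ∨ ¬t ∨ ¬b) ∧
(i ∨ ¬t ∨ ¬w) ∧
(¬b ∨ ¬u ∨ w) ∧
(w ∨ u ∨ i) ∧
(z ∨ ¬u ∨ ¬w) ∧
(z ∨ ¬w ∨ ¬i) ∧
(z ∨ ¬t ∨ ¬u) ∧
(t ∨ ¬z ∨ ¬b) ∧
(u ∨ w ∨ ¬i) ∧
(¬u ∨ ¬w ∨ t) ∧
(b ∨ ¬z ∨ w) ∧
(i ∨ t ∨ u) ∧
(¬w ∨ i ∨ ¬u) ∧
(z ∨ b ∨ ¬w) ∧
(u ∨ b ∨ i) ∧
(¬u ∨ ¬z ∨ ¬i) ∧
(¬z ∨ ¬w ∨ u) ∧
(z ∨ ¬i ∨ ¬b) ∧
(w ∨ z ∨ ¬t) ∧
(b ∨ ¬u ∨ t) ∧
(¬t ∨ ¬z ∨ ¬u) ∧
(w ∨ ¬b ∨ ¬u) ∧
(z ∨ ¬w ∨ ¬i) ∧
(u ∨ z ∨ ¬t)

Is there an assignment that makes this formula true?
No

No, the formula is not satisfiable.

No assignment of truth values to the variables can make all 26 clauses true simultaneously.

The formula is UNSAT (unsatisfiable).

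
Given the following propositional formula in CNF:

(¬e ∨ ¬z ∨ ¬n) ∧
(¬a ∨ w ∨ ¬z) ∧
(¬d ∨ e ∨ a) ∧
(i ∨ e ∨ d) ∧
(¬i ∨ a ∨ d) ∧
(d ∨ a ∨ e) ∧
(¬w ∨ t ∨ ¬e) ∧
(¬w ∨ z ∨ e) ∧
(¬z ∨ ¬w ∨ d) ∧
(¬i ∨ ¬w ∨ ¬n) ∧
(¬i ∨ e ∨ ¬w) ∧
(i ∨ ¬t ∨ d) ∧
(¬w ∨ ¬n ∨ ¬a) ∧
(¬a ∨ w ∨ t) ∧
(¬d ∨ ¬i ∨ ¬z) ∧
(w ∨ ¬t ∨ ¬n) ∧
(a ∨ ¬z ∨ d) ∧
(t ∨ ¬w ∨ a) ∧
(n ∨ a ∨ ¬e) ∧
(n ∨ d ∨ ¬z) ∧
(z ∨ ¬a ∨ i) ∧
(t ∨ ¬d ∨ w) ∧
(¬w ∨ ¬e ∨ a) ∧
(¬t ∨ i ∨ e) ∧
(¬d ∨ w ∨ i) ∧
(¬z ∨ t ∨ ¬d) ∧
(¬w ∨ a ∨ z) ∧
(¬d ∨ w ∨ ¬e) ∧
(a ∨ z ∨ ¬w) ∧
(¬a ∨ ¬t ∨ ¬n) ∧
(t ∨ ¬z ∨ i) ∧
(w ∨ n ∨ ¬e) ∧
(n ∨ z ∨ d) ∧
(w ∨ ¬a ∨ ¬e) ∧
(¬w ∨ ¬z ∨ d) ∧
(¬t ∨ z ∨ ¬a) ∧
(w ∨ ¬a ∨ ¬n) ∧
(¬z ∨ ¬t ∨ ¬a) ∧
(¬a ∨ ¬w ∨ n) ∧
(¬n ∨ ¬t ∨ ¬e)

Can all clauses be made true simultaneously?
Yes

Yes, the formula is satisfiable.

One satisfying assignment is: e=True, i=False, w=False, t=False, n=True, d=False, z=False, a=False

Verification: With this assignment, all 40 clauses evaluate to true.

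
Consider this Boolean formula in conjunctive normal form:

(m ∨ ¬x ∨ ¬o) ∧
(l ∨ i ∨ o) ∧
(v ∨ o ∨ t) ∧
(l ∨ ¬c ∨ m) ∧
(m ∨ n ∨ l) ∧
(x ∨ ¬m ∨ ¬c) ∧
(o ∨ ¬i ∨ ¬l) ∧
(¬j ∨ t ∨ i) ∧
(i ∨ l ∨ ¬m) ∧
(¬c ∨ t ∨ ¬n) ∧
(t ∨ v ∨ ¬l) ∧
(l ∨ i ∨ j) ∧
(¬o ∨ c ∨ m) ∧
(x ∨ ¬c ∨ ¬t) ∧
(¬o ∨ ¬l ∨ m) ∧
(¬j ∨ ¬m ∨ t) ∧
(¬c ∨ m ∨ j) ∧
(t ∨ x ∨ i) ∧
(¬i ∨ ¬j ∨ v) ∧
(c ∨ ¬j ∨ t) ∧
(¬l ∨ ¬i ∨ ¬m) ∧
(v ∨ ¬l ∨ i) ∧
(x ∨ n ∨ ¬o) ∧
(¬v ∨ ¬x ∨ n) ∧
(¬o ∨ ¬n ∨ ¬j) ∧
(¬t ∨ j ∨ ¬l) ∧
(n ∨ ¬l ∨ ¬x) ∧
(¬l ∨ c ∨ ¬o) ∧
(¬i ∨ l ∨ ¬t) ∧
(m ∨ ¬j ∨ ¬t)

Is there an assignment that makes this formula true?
Yes

Yes, the formula is satisfiable.

One satisfying assignment is: c=False, n=False, v=False, t=False, j=False, x=True, l=False, m=True, i=True, o=True

Verification: With this assignment, all 30 clauses evaluate to true.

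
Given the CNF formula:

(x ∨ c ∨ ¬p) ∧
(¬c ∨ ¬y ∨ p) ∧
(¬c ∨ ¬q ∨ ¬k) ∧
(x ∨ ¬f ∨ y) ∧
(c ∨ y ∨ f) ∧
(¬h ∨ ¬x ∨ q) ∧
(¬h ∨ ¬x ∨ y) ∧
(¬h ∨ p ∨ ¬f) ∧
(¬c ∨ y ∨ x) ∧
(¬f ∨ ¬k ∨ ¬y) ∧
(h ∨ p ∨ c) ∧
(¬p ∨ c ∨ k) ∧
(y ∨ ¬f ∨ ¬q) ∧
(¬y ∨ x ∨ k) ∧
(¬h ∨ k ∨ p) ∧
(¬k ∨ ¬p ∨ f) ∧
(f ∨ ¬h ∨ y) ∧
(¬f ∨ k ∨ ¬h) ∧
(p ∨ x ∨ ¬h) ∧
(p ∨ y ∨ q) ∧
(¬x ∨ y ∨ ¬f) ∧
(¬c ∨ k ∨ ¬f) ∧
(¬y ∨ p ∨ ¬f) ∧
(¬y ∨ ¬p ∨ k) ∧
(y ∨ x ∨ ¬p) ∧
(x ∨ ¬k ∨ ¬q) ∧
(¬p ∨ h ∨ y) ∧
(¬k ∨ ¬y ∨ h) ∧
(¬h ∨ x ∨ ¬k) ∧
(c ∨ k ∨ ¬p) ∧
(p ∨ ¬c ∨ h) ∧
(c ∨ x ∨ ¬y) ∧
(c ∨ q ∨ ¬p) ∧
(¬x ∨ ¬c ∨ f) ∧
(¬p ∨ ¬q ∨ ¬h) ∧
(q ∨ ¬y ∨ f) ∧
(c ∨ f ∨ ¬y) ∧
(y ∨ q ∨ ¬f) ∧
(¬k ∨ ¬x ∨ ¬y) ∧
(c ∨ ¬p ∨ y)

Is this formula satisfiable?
No

No, the formula is not satisfiable.

No assignment of truth values to the variables can make all 40 clauses true simultaneously.

The formula is UNSAT (unsatisfiable).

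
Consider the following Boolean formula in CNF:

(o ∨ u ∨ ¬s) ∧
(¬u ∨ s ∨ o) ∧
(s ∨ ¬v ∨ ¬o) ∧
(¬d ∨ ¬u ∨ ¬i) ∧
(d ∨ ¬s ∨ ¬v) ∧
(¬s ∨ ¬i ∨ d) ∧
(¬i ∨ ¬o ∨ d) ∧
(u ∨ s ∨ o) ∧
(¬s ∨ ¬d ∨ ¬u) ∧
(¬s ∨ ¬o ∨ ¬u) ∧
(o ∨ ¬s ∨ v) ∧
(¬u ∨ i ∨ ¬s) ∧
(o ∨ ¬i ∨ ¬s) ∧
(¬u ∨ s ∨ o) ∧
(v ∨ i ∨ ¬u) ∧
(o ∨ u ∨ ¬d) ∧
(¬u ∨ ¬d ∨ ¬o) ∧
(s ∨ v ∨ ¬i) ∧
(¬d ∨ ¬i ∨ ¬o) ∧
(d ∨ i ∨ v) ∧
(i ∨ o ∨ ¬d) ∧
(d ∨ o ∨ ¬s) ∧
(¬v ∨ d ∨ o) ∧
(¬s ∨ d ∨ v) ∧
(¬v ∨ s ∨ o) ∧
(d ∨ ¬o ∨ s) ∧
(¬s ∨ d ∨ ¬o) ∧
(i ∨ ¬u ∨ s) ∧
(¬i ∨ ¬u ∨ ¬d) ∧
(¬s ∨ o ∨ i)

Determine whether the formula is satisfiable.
Yes

Yes, the formula is satisfiable.

One satisfying assignment is: u=False, v=False, o=True, i=False, d=True, s=False

Verification: With this assignment, all 30 clauses evaluate to true.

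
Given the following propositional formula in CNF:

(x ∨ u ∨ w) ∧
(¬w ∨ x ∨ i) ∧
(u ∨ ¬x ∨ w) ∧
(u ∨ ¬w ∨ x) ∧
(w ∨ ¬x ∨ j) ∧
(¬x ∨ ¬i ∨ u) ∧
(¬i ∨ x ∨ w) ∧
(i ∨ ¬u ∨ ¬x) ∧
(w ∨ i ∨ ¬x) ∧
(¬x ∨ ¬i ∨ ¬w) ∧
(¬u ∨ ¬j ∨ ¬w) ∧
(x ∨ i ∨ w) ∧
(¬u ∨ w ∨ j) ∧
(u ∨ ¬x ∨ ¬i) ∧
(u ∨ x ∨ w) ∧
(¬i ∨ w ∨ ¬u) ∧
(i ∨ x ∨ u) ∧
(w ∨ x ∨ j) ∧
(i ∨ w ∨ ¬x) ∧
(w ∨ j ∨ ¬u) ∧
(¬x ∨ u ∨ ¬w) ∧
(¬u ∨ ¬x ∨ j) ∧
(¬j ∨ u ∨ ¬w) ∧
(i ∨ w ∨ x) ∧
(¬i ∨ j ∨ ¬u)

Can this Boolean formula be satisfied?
No

No, the formula is not satisfiable.

No assignment of truth values to the variables can make all 25 clauses true simultaneously.

The formula is UNSAT (unsatisfiable).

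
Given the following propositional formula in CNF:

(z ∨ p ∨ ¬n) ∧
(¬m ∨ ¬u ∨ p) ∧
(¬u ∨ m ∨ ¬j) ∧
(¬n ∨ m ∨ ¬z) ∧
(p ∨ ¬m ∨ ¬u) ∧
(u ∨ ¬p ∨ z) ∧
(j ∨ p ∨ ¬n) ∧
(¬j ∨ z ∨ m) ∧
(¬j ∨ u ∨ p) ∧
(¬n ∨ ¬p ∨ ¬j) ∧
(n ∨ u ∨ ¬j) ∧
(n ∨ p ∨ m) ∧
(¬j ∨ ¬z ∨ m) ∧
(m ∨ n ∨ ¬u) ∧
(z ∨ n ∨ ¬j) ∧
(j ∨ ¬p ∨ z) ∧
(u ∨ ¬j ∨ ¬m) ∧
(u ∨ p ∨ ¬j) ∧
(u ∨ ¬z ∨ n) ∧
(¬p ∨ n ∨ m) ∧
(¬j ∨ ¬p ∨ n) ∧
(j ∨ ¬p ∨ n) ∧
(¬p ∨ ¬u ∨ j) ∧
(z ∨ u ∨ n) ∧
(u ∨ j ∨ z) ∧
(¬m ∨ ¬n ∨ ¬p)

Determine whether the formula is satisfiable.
No

No, the formula is not satisfiable.

No assignment of truth values to the variables can make all 26 clauses true simultaneously.

The formula is UNSAT (unsatisfiable).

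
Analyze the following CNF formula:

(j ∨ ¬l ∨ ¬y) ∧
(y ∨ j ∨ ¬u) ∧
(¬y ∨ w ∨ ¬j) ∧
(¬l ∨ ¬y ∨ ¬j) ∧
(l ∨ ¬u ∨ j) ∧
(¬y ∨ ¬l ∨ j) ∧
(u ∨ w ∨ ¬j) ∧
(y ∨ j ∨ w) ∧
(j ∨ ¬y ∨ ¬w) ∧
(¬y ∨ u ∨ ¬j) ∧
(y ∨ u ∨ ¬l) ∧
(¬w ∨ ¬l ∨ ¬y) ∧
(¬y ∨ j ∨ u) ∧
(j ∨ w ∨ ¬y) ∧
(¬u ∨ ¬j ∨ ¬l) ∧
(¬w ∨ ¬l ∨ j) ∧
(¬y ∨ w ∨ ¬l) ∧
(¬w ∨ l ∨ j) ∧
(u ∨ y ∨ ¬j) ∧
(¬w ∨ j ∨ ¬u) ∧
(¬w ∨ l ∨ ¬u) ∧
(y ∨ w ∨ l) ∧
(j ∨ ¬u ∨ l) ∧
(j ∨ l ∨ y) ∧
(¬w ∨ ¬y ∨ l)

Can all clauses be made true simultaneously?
No

No, the formula is not satisfiable.

No assignment of truth values to the variables can make all 25 clauses true simultaneously.

The formula is UNSAT (unsatisfiable).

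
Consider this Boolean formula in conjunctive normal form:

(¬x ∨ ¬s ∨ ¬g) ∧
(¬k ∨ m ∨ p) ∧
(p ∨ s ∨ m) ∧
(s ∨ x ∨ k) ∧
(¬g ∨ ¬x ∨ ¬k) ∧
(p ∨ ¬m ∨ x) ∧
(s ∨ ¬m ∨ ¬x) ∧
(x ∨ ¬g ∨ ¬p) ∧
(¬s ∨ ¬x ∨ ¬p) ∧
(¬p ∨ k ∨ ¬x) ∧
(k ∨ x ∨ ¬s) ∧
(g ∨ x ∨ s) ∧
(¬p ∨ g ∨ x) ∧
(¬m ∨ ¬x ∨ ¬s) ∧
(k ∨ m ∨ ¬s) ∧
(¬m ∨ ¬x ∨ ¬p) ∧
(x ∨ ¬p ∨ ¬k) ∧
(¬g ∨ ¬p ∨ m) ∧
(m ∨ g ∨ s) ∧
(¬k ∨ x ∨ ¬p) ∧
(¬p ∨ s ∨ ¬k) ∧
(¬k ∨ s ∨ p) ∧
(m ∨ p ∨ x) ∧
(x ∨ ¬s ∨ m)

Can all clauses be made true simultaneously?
No

No, the formula is not satisfiable.

No assignment of truth values to the variables can make all 24 clauses true simultaneously.

The formula is UNSAT (unsatisfiable).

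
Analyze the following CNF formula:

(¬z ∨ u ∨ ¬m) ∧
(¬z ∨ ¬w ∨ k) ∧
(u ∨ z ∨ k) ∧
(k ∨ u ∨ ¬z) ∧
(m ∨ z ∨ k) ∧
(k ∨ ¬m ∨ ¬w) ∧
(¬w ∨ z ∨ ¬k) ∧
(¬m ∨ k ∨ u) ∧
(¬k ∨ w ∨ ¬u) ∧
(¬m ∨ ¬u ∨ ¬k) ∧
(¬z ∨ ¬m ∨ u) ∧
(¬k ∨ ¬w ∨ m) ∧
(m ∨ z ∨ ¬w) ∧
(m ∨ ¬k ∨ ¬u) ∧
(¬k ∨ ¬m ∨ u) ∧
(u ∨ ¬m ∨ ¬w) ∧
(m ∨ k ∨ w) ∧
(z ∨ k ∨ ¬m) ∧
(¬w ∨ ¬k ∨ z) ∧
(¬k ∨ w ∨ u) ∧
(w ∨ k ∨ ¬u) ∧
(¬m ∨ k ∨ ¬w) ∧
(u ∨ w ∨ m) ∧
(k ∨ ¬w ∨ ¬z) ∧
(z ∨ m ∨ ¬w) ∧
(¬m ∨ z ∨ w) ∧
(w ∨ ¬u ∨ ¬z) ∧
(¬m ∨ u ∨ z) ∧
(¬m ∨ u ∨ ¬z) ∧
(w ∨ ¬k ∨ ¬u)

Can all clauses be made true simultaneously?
No

No, the formula is not satisfiable.

No assignment of truth values to the variables can make all 30 clauses true simultaneously.

The formula is UNSAT (unsatisfiable).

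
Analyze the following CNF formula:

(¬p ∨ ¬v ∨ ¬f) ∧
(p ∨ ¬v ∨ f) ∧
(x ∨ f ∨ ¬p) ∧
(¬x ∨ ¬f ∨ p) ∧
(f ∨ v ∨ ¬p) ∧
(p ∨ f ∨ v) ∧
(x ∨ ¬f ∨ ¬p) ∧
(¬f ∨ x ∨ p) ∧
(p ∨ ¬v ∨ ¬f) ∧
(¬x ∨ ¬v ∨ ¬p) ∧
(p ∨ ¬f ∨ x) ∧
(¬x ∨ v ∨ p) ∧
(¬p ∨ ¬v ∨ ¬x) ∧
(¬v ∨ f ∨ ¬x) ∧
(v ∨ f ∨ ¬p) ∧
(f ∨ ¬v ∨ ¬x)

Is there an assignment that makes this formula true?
Yes

Yes, the formula is satisfiable.

One satisfying assignment is: p=True, f=True, x=True, v=False

Verification: With this assignment, all 16 clauses evaluate to true.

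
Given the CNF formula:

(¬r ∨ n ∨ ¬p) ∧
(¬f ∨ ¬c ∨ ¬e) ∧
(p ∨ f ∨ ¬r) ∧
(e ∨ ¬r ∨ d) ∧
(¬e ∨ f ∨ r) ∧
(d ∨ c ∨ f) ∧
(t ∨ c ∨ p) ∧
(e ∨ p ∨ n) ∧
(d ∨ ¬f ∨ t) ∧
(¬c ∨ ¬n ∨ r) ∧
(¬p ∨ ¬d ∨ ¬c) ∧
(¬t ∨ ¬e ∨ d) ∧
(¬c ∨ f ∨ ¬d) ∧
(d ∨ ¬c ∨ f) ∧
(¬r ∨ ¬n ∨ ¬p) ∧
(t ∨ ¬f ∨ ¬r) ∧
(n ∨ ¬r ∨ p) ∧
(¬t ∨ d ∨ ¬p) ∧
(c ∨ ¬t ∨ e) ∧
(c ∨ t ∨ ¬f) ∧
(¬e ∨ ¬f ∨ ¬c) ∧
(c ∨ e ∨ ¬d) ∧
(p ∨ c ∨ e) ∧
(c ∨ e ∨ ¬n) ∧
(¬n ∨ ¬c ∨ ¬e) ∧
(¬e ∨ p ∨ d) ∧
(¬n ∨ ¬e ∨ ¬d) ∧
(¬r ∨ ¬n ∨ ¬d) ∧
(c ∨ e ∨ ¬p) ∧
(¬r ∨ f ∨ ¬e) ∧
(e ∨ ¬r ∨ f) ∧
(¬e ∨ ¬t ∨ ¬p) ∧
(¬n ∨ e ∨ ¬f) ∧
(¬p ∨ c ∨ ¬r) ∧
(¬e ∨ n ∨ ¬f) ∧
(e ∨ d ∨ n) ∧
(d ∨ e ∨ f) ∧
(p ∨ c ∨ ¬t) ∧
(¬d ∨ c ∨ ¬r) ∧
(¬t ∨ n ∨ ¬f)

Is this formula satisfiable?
No

No, the formula is not satisfiable.

No assignment of truth values to the variables can make all 40 clauses true simultaneously.

The formula is UNSAT (unsatisfiable).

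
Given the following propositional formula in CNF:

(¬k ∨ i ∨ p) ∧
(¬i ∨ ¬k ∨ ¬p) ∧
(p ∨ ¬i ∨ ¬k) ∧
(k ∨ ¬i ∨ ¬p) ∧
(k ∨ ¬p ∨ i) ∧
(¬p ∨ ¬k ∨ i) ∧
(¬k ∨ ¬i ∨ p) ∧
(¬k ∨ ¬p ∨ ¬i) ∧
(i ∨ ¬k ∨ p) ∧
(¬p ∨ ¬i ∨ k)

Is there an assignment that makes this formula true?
Yes

Yes, the formula is satisfiable.

One satisfying assignment is: i=False, p=False, k=False

Verification: With this assignment, all 10 clauses evaluate to true.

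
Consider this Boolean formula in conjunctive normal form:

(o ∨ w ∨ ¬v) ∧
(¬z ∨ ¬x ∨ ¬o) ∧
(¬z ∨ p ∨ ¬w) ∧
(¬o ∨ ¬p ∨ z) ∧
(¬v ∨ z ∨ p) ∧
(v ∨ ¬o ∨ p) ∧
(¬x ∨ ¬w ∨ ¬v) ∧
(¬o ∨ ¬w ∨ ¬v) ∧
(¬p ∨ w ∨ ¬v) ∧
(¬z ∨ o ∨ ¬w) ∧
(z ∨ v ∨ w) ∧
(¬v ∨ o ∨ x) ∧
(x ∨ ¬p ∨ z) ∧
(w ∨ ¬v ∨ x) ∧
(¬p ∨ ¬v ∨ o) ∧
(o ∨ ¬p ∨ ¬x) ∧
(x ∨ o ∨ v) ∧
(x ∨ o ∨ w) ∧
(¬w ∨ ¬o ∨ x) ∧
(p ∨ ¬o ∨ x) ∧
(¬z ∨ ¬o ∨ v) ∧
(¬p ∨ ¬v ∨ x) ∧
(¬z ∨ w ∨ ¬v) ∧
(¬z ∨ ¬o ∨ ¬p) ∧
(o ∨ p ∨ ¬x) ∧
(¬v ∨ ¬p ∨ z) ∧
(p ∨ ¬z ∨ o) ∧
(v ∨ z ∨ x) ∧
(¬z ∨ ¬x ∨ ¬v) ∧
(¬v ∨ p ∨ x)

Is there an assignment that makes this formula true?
No

No, the formula is not satisfiable.

No assignment of truth values to the variables can make all 30 clauses true simultaneously.

The formula is UNSAT (unsatisfiable).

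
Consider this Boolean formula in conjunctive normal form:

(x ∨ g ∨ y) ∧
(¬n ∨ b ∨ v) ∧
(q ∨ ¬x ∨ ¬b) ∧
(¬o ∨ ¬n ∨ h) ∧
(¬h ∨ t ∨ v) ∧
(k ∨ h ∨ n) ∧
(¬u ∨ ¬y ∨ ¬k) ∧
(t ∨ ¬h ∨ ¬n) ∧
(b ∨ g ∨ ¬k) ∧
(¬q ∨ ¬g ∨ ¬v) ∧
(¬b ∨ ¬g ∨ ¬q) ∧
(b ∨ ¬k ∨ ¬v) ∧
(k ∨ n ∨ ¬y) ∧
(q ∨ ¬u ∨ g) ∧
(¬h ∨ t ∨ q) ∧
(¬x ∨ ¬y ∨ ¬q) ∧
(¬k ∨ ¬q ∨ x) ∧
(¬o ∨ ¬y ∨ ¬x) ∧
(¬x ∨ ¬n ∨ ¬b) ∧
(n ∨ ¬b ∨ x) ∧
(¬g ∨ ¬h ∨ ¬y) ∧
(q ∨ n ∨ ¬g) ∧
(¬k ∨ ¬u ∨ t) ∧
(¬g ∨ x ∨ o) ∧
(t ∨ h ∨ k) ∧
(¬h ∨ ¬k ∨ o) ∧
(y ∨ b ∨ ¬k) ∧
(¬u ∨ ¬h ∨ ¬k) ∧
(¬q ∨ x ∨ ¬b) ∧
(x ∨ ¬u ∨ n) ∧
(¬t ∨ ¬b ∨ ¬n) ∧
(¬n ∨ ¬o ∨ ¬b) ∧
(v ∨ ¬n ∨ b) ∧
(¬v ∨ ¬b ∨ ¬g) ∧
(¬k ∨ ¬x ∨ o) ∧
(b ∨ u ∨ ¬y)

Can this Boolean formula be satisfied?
Yes

Yes, the formula is satisfiable.

One satisfying assignment is: q=True, g=False, x=True, v=True, y=False, h=True, o=False, n=False, k=False, t=False, u=False, b=False

Verification: With this assignment, all 36 clauses evaluate to true.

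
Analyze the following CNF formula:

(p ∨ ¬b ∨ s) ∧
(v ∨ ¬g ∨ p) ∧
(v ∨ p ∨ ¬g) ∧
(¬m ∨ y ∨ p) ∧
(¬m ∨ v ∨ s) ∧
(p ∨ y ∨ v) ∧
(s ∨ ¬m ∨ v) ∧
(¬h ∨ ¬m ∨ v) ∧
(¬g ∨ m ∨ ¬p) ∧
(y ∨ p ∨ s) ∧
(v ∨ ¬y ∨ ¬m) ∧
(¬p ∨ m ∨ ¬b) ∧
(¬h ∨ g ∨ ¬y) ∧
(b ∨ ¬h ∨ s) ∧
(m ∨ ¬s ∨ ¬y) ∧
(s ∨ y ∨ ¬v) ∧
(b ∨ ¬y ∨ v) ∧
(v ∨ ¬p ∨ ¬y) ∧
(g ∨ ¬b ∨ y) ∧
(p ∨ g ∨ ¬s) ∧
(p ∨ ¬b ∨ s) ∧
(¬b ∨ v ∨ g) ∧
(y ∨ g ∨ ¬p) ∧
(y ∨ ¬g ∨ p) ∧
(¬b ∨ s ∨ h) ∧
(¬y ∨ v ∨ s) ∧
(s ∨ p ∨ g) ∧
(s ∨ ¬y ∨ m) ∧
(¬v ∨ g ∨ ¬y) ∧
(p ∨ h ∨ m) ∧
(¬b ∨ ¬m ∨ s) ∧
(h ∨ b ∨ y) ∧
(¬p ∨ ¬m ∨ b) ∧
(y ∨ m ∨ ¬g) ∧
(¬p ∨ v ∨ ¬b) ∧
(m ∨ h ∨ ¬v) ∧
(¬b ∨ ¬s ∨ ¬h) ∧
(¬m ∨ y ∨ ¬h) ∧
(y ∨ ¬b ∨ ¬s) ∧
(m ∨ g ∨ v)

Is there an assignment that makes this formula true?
Yes

Yes, the formula is satisfiable.

One satisfying assignment is: y=True, g=True, b=False, p=False, v=True, h=False, m=True, s=False

Verification: With this assignment, all 40 clauses evaluate to true.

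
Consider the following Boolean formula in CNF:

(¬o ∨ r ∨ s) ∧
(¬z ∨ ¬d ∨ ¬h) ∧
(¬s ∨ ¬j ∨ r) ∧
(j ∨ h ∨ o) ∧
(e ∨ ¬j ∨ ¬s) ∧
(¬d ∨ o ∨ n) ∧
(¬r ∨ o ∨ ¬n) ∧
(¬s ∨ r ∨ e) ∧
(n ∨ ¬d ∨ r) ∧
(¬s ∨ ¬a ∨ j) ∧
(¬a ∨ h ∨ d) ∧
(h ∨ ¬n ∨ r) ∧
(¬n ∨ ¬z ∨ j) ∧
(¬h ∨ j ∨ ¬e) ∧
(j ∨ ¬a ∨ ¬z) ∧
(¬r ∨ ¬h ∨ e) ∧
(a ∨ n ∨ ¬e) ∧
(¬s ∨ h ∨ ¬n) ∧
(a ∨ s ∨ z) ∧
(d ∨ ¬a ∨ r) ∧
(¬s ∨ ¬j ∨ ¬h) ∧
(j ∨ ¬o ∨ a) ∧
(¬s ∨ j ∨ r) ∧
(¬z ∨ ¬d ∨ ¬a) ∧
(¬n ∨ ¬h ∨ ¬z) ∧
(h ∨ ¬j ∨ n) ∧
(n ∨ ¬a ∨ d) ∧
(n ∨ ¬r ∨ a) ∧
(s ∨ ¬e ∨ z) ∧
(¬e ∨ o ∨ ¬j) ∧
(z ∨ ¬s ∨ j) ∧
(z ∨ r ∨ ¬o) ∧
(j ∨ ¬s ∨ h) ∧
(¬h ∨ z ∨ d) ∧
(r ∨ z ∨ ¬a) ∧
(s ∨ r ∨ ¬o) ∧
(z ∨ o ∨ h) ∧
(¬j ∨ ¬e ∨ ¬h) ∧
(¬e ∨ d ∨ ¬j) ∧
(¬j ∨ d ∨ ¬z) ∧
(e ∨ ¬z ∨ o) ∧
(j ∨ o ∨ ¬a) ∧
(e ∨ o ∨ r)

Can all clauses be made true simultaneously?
Yes

Yes, the formula is satisfiable.

One satisfying assignment is: d=True, n=False, o=True, a=True, h=False, z=False, e=False, s=False, j=False, r=True

Verification: With this assignment, all 43 clauses evaluate to true.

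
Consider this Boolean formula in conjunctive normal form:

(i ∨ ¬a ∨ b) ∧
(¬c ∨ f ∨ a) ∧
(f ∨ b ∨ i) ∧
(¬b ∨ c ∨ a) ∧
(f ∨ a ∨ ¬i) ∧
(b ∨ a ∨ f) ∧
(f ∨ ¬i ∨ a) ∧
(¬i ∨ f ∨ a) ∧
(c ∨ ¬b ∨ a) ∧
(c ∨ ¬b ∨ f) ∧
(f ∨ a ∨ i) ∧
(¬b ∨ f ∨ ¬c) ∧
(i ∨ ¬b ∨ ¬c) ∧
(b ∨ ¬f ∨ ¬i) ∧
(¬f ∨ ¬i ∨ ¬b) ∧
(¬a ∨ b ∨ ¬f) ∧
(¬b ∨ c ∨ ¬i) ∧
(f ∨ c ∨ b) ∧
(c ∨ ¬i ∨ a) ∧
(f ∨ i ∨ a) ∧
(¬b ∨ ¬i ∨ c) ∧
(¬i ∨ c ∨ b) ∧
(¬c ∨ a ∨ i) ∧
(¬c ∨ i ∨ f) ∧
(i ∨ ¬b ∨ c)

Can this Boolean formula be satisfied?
Yes

Yes, the formula is satisfiable.

One satisfying assignment is: f=True, i=False, b=False, a=False, c=False

Verification: With this assignment, all 25 clauses evaluate to true.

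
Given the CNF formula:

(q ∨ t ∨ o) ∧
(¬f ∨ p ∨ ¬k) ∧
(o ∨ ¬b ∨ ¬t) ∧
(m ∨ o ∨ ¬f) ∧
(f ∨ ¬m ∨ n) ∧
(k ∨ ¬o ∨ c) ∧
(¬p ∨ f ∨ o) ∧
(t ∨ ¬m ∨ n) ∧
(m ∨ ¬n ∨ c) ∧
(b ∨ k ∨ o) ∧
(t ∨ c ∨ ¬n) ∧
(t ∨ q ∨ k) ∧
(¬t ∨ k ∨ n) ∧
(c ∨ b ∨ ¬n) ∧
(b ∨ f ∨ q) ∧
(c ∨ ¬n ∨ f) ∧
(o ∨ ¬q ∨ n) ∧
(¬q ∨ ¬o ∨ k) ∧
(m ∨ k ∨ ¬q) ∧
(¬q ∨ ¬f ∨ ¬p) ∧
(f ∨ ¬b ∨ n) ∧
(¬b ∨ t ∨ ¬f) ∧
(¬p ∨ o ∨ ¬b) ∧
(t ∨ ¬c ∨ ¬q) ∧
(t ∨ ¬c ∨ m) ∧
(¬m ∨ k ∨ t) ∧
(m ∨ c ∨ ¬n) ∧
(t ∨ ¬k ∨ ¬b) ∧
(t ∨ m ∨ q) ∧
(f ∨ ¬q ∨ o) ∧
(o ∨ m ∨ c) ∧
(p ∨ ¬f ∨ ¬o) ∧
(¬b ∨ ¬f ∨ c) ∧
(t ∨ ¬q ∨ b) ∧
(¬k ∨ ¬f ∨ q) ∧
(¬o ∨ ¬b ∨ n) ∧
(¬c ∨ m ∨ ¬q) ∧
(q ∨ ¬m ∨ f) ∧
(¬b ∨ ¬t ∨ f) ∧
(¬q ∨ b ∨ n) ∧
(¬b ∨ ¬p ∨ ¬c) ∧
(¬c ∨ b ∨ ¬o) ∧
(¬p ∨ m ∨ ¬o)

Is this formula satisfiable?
No

No, the formula is not satisfiable.

No assignment of truth values to the variables can make all 43 clauses true simultaneously.

The formula is UNSAT (unsatisfiable).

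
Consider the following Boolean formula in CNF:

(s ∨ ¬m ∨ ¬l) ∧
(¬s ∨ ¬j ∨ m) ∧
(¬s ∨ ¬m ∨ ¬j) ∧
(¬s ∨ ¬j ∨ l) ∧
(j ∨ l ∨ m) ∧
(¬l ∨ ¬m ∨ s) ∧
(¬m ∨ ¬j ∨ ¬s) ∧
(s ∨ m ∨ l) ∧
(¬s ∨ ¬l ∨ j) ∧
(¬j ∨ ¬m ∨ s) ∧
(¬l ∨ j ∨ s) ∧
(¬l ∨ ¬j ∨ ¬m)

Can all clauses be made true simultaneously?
Yes

Yes, the formula is satisfiable.

One satisfying assignment is: l=False, s=False, j=False, m=True

Verification: With this assignment, all 12 clauses evaluate to true.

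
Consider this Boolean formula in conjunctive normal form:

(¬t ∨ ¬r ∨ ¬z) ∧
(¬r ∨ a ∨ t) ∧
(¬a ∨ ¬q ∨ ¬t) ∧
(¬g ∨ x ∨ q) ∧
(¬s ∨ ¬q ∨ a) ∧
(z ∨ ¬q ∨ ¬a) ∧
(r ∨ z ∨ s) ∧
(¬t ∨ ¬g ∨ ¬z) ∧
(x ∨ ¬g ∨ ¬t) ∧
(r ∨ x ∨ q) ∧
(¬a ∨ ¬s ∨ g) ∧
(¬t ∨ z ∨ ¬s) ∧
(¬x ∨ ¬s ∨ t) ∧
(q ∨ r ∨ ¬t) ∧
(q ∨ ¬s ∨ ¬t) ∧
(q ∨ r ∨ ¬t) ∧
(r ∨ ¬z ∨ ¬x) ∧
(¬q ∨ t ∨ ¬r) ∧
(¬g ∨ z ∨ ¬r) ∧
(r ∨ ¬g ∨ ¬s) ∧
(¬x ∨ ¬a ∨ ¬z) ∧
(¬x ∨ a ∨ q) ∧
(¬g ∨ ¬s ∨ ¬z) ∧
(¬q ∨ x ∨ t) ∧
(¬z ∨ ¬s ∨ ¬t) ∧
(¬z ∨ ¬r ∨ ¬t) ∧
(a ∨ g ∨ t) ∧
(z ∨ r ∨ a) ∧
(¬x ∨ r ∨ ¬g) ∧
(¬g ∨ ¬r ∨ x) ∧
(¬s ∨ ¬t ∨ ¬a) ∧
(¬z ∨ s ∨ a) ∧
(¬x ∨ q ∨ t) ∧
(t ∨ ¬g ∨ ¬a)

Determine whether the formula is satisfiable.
Yes

Yes, the formula is satisfiable.

One satisfying assignment is: r=True, a=False, q=False, g=False, x=False, z=False, t=True, s=False

Verification: With this assignment, all 34 clauses evaluate to true.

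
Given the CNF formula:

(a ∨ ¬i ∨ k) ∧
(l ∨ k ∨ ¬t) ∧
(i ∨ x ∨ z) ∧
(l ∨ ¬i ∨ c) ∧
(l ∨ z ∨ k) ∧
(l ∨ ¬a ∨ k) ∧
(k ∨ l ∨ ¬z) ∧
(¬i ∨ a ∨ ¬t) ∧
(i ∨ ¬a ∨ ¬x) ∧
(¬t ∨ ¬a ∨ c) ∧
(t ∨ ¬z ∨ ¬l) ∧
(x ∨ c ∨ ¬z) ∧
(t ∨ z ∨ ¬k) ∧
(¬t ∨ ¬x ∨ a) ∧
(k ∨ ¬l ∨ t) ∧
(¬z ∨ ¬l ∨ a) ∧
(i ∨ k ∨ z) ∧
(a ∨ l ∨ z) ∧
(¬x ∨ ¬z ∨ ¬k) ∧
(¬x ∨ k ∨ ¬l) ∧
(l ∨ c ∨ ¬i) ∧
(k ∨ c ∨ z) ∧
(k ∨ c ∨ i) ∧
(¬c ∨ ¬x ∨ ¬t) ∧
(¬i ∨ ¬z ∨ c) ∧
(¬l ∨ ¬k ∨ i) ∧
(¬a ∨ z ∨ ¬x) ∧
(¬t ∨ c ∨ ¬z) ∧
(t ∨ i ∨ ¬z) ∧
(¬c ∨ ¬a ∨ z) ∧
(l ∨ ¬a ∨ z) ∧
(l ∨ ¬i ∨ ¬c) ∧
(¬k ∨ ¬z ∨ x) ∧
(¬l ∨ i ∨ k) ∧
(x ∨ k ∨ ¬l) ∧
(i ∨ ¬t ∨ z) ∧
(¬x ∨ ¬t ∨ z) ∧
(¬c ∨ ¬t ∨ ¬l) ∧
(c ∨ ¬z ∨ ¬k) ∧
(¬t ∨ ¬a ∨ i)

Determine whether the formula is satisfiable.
No

No, the formula is not satisfiable.

No assignment of truth values to the variables can make all 40 clauses true simultaneously.

The formula is UNSAT (unsatisfiable).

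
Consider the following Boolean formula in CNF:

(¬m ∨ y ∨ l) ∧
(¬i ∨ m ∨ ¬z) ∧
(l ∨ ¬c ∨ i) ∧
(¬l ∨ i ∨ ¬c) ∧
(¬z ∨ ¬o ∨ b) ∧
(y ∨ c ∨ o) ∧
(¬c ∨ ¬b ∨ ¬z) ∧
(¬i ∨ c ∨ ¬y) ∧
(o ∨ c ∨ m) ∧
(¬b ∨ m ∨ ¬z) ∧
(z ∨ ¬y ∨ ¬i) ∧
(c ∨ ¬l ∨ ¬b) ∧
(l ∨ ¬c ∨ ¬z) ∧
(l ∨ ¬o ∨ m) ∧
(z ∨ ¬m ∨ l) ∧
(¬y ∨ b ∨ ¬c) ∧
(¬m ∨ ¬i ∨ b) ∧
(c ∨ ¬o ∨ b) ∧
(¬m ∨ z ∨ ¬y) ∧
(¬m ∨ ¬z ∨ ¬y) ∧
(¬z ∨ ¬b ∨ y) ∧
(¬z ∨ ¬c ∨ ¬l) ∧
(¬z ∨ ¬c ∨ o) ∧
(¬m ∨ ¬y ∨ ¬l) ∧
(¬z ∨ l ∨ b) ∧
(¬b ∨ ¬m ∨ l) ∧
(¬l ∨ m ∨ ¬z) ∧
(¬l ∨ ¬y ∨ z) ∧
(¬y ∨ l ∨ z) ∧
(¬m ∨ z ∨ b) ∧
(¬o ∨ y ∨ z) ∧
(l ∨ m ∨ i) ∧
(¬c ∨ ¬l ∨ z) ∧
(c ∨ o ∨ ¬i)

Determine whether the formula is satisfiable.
Yes

Yes, the formula is satisfiable.

One satisfying assignment is: o=False, y=False, z=False, l=False, m=False, i=True, c=True, b=True

Verification: With this assignment, all 34 clauses evaluate to true.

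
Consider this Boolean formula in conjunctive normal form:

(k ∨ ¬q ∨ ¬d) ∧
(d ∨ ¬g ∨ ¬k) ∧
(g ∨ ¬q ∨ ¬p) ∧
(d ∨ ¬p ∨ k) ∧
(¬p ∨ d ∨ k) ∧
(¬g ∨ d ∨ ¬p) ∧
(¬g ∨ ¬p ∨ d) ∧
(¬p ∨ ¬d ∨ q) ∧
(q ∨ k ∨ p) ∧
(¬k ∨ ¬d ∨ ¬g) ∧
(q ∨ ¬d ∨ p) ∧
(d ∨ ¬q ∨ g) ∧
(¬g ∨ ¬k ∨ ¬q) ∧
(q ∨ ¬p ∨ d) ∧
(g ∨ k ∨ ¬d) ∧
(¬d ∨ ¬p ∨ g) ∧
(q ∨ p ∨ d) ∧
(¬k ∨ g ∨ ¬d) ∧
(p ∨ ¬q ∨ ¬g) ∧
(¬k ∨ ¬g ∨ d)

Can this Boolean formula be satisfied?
No

No, the formula is not satisfiable.

No assignment of truth values to the variables can make all 20 clauses true simultaneously.

The formula is UNSAT (unsatisfiable).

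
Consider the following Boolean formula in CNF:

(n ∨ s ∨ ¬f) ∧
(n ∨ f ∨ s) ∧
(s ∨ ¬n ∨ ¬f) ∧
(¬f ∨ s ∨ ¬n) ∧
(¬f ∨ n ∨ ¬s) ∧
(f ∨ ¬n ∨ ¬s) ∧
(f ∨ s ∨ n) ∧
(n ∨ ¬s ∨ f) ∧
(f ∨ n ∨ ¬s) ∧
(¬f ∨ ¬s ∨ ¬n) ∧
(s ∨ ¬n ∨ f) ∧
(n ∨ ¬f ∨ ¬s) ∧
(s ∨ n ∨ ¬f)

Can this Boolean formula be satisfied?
No

No, the formula is not satisfiable.

No assignment of truth values to the variables can make all 13 clauses true simultaneously.

The formula is UNSAT (unsatisfiable).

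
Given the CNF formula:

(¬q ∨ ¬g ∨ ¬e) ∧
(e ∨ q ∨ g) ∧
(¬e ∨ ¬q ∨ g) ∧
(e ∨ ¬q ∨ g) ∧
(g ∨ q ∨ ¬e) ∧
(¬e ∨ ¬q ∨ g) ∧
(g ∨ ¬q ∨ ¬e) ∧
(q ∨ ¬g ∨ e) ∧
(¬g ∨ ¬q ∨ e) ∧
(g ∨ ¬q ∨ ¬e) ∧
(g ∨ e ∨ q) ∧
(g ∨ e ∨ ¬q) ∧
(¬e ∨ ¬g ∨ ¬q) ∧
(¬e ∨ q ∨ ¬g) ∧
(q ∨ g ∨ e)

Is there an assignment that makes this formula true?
No

No, the formula is not satisfiable.

No assignment of truth values to the variables can make all 15 clauses true simultaneously.

The formula is UNSAT (unsatisfiable).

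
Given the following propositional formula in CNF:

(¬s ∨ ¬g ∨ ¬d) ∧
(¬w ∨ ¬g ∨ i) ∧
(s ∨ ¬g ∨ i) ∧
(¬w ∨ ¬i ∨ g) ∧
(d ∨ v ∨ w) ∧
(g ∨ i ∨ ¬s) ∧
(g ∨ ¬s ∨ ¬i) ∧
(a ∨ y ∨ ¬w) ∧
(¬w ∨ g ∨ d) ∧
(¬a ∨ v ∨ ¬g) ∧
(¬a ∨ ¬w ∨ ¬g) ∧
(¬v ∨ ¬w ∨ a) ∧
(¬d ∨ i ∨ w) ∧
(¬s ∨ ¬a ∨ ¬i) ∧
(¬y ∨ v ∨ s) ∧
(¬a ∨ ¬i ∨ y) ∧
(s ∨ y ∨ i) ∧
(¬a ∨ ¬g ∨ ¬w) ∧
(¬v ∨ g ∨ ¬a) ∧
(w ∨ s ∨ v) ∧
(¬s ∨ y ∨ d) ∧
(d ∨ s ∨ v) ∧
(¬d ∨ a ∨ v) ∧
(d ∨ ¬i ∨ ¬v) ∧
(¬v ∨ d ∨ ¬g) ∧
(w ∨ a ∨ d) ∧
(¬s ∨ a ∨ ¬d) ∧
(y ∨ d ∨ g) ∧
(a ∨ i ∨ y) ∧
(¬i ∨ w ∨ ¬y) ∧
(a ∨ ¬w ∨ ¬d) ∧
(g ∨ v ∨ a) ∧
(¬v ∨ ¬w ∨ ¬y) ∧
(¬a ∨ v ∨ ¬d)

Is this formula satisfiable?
Yes

Yes, the formula is satisfiable.

One satisfying assignment is: v=False, d=False, i=True, w=True, s=True, g=True, y=True, a=False

Verification: With this assignment, all 34 clauses evaluate to true.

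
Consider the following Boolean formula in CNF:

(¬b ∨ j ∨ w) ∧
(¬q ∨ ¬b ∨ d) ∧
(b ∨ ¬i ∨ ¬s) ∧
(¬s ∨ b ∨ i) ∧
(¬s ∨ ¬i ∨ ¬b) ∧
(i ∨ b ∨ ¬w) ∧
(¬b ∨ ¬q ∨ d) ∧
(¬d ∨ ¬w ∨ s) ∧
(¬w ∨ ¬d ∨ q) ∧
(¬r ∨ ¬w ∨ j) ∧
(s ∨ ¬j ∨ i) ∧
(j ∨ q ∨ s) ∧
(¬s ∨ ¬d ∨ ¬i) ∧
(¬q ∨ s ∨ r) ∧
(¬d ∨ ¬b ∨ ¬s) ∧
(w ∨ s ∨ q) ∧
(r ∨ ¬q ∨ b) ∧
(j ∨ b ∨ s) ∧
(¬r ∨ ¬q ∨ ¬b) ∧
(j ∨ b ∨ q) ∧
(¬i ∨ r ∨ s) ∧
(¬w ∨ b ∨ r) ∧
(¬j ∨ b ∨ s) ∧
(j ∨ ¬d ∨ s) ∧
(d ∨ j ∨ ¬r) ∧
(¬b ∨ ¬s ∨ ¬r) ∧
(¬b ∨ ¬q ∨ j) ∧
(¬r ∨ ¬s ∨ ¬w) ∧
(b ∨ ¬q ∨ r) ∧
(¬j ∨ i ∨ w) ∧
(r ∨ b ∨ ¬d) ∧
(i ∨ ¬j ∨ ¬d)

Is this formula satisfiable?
Yes

Yes, the formula is satisfiable.

One satisfying assignment is: q=False, r=False, s=True, d=False, w=True, b=True, i=False, j=False

Verification: With this assignment, all 32 clauses evaluate to true.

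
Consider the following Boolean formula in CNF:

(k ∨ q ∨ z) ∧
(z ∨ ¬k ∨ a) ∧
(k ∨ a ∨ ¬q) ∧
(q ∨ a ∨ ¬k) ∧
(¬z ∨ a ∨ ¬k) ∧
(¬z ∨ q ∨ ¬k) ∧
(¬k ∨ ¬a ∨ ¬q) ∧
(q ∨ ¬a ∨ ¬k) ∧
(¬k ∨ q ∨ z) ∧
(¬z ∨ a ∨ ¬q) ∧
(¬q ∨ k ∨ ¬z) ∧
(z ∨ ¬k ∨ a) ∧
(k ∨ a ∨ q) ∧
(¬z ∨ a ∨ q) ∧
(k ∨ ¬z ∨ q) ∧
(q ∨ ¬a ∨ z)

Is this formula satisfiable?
Yes

Yes, the formula is satisfiable.

One satisfying assignment is: k=False, z=False, q=True, a=True

Verification: With this assignment, all 16 clauses evaluate to true.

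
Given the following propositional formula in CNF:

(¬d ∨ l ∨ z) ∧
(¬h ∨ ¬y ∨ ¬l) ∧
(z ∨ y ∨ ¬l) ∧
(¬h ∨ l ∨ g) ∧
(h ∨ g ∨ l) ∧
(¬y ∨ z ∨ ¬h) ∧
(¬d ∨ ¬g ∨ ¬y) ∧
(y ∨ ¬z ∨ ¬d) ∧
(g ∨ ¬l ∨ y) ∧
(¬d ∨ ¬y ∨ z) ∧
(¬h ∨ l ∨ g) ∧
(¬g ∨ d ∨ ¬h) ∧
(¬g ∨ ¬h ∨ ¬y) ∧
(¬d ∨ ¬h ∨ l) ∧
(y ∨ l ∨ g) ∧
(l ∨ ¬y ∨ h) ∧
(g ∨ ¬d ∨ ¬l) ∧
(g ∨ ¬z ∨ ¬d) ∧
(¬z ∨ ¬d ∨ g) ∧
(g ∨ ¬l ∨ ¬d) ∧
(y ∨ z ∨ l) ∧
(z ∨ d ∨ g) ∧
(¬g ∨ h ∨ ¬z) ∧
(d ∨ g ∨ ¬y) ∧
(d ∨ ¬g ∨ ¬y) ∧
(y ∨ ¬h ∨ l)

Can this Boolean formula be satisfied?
No

No, the formula is not satisfiable.

No assignment of truth values to the variables can make all 26 clauses true simultaneously.

The formula is UNSAT (unsatisfiable).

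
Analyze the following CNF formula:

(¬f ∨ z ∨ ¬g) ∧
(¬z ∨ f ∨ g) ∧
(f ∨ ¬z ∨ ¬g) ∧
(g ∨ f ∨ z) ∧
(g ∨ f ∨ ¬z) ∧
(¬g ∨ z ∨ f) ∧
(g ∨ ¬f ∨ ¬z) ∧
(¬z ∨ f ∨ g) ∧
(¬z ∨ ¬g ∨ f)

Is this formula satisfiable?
Yes

Yes, the formula is satisfiable.

One satisfying assignment is: z=True, g=True, f=True

Verification: With this assignment, all 9 clauses evaluate to true.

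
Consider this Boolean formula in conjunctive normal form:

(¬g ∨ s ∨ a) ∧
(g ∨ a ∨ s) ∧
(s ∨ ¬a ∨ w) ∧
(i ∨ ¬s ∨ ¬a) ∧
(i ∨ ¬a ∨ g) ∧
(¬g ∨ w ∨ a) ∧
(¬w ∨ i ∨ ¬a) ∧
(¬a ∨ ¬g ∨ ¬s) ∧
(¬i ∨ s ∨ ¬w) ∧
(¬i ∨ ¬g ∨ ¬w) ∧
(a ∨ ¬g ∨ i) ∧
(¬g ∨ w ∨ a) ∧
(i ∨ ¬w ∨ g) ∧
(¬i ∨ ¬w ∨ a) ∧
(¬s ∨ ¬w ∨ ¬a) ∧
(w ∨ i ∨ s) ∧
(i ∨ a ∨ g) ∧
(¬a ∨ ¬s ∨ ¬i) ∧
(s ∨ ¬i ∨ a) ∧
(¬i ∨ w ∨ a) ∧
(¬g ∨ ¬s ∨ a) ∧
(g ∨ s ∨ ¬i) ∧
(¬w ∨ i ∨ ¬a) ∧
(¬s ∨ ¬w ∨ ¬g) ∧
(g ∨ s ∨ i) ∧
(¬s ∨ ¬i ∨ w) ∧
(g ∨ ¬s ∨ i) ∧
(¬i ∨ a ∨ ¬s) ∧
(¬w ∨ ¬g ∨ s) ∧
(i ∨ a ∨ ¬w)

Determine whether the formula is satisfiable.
No

No, the formula is not satisfiable.

No assignment of truth values to the variables can make all 30 clauses true simultaneously.

The formula is UNSAT (unsatisfiable).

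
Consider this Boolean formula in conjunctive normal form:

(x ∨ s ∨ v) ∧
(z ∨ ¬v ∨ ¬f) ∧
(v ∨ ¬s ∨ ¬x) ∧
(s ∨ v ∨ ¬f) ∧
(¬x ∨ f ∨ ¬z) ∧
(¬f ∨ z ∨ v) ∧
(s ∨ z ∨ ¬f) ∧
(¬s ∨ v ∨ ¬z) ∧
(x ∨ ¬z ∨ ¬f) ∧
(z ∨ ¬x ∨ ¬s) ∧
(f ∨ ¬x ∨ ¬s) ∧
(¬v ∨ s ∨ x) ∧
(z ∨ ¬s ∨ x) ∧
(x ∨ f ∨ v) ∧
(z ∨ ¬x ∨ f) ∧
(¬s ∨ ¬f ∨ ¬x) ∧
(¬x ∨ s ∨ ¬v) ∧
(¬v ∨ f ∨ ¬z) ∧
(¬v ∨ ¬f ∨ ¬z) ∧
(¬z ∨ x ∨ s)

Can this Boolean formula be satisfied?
No

No, the formula is not satisfiable.

No assignment of truth values to the variables can make all 20 clauses true simultaneously.

The formula is UNSAT (unsatisfiable).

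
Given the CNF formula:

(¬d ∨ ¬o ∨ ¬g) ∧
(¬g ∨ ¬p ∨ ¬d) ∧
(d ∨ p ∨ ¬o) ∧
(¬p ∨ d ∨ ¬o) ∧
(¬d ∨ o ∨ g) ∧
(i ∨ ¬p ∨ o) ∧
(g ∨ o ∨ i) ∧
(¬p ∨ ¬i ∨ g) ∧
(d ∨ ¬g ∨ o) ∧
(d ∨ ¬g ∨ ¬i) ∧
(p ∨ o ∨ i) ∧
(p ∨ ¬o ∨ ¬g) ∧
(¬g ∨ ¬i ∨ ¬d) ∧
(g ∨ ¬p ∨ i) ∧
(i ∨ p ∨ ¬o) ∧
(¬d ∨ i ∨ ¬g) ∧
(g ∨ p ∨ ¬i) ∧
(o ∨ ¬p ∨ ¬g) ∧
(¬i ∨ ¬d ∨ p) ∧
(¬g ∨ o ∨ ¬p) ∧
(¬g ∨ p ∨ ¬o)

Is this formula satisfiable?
No

No, the formula is not satisfiable.

No assignment of truth values to the variables can make all 21 clauses true simultaneously.

The formula is UNSAT (unsatisfiable).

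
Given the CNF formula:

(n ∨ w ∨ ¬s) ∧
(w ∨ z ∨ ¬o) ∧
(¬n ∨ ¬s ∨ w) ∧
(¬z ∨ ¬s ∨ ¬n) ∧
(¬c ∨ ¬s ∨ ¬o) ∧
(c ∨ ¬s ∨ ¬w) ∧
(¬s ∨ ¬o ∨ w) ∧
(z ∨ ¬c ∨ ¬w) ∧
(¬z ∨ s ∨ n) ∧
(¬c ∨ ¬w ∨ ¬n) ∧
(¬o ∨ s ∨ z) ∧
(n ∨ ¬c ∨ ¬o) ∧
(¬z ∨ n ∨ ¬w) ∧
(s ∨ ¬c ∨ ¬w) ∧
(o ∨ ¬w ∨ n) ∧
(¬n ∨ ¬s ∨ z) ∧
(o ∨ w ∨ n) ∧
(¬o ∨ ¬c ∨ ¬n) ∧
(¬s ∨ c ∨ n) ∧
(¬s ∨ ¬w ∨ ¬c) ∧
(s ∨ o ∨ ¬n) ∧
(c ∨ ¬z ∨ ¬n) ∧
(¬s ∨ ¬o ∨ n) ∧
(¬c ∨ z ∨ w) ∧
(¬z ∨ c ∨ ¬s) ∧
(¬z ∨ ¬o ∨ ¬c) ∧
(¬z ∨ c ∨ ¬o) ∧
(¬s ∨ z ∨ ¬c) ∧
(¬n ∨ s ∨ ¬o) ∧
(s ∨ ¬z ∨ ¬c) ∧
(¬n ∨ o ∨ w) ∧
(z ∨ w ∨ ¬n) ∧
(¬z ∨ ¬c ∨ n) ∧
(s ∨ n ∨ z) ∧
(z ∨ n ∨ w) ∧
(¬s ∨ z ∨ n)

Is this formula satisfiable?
No

No, the formula is not satisfiable.

No assignment of truth values to the variables can make all 36 clauses true simultaneously.

The formula is UNSAT (unsatisfiable).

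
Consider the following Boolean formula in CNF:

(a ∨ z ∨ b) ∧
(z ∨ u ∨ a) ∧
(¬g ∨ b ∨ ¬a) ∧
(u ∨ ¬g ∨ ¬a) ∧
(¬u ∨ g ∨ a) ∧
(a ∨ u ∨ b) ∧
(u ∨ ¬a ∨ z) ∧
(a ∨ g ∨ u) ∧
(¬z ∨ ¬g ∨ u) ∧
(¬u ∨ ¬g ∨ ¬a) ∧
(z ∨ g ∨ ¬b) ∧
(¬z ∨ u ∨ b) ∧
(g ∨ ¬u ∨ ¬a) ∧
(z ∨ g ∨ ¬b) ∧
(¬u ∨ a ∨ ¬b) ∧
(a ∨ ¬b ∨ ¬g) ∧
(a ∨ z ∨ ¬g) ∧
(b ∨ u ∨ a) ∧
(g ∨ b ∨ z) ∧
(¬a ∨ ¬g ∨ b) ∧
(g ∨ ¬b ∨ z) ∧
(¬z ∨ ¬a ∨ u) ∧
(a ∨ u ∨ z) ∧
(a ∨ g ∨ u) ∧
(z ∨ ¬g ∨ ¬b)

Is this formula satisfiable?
Yes

Yes, the formula is satisfiable.

One satisfying assignment is: a=False, u=True, g=True, b=False, z=True

Verification: With this assignment, all 25 clauses evaluate to true.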